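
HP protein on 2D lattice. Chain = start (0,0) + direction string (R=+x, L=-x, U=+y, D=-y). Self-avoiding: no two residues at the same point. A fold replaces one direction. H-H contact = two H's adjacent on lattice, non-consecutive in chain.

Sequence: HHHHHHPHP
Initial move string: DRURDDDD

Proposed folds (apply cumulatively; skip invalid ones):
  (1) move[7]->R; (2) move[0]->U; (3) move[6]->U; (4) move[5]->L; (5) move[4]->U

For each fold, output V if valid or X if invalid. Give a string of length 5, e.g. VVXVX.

Answer: VVXXX

Derivation:
Initial: DRURDDDD -> [(0, 0), (0, -1), (1, -1), (1, 0), (2, 0), (2, -1), (2, -2), (2, -3), (2, -4)]
Fold 1: move[7]->R => DRURDDDR VALID
Fold 2: move[0]->U => URURDDDR VALID
Fold 3: move[6]->U => URURDDUR INVALID (collision), skipped
Fold 4: move[5]->L => URURDLDR INVALID (collision), skipped
Fold 5: move[4]->U => URURUDDR INVALID (collision), skipped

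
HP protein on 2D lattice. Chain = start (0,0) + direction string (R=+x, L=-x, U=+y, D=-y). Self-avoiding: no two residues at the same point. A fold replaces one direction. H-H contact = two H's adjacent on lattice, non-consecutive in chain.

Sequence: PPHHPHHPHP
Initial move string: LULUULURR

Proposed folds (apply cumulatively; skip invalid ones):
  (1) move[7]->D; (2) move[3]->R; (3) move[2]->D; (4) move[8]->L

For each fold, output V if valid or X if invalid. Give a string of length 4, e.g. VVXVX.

Initial: LULUULURR -> [(0, 0), (-1, 0), (-1, 1), (-2, 1), (-2, 2), (-2, 3), (-3, 3), (-3, 4), (-2, 4), (-1, 4)]
Fold 1: move[7]->D => LULUULUDR INVALID (collision), skipped
Fold 2: move[3]->R => LULRULURR INVALID (collision), skipped
Fold 3: move[2]->D => LUDUULURR INVALID (collision), skipped
Fold 4: move[8]->L => LULUULURL INVALID (collision), skipped

Answer: XXXX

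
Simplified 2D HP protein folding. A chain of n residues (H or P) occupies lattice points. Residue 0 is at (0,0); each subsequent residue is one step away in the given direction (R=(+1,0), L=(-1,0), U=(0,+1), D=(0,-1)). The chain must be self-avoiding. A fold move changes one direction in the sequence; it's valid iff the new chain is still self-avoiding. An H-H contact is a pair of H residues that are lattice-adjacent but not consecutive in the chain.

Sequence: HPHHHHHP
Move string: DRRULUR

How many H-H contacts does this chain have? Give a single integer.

Answer: 2

Derivation:
Positions: [(0, 0), (0, -1), (1, -1), (2, -1), (2, 0), (1, 0), (1, 1), (2, 1)]
H-H contact: residue 0 @(0,0) - residue 5 @(1, 0)
H-H contact: residue 2 @(1,-1) - residue 5 @(1, 0)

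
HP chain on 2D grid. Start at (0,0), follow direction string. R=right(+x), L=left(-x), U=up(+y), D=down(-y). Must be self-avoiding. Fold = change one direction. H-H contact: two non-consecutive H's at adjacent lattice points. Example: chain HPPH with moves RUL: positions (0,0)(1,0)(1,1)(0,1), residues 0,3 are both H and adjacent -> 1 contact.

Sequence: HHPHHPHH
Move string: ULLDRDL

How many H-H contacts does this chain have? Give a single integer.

Answer: 1

Derivation:
Positions: [(0, 0), (0, 1), (-1, 1), (-2, 1), (-2, 0), (-1, 0), (-1, -1), (-2, -1)]
H-H contact: residue 4 @(-2,0) - residue 7 @(-2, -1)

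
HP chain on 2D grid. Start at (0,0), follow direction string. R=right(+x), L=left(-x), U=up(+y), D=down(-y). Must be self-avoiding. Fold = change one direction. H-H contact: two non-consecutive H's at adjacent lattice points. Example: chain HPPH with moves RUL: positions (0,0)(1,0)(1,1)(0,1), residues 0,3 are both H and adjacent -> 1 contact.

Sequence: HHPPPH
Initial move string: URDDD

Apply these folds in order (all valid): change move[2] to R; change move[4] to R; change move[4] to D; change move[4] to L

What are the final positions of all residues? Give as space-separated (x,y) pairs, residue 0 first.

Answer: (0,0) (0,1) (1,1) (2,1) (2,0) (1,0)

Derivation:
Initial moves: URDDD
Fold: move[2]->R => URRDD (positions: [(0, 0), (0, 1), (1, 1), (2, 1), (2, 0), (2, -1)])
Fold: move[4]->R => URRDR (positions: [(0, 0), (0, 1), (1, 1), (2, 1), (2, 0), (3, 0)])
Fold: move[4]->D => URRDD (positions: [(0, 0), (0, 1), (1, 1), (2, 1), (2, 0), (2, -1)])
Fold: move[4]->L => URRDL (positions: [(0, 0), (0, 1), (1, 1), (2, 1), (2, 0), (1, 0)])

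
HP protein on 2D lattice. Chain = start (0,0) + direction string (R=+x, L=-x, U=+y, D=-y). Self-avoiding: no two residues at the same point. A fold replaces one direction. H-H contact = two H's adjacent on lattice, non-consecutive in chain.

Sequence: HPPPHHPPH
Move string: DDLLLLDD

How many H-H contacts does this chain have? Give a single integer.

Positions: [(0, 0), (0, -1), (0, -2), (-1, -2), (-2, -2), (-3, -2), (-4, -2), (-4, -3), (-4, -4)]
No H-H contacts found.

Answer: 0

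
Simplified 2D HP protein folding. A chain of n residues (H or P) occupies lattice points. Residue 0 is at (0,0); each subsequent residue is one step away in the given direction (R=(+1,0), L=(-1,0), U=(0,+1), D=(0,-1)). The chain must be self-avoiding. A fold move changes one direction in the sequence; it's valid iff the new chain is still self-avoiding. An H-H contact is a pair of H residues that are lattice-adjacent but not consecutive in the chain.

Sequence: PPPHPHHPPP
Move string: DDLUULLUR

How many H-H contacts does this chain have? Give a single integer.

Positions: [(0, 0), (0, -1), (0, -2), (-1, -2), (-1, -1), (-1, 0), (-2, 0), (-3, 0), (-3, 1), (-2, 1)]
No H-H contacts found.

Answer: 0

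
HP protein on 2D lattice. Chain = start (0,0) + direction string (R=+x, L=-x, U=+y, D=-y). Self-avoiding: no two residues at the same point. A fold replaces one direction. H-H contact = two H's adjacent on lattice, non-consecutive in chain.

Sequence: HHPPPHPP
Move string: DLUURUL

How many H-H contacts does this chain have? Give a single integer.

Answer: 1

Derivation:
Positions: [(0, 0), (0, -1), (-1, -1), (-1, 0), (-1, 1), (0, 1), (0, 2), (-1, 2)]
H-H contact: residue 0 @(0,0) - residue 5 @(0, 1)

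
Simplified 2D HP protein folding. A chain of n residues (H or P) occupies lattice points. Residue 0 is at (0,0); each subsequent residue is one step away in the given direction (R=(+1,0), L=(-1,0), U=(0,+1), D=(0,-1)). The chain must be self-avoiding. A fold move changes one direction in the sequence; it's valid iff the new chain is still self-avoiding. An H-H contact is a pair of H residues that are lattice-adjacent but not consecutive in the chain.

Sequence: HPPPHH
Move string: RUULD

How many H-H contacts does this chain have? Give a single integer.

Positions: [(0, 0), (1, 0), (1, 1), (1, 2), (0, 2), (0, 1)]
H-H contact: residue 0 @(0,0) - residue 5 @(0, 1)

Answer: 1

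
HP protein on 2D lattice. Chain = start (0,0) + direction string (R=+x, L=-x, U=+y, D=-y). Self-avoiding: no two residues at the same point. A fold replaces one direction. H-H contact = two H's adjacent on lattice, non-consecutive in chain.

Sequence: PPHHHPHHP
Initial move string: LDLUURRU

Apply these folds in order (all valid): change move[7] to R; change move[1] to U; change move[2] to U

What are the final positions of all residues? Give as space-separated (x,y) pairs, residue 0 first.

Initial moves: LDLUURRU
Fold: move[7]->R => LDLUURRR (positions: [(0, 0), (-1, 0), (-1, -1), (-2, -1), (-2, 0), (-2, 1), (-1, 1), (0, 1), (1, 1)])
Fold: move[1]->U => LULUURRR (positions: [(0, 0), (-1, 0), (-1, 1), (-2, 1), (-2, 2), (-2, 3), (-1, 3), (0, 3), (1, 3)])
Fold: move[2]->U => LUUUURRR (positions: [(0, 0), (-1, 0), (-1, 1), (-1, 2), (-1, 3), (-1, 4), (0, 4), (1, 4), (2, 4)])

Answer: (0,0) (-1,0) (-1,1) (-1,2) (-1,3) (-1,4) (0,4) (1,4) (2,4)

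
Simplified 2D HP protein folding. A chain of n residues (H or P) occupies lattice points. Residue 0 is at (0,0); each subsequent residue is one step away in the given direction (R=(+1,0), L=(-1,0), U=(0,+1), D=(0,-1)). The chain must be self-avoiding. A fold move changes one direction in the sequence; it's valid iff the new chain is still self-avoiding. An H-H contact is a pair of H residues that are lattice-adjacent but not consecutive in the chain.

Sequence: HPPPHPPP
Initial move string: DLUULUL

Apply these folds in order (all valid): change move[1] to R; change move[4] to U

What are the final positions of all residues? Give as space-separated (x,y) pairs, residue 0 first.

Initial moves: DLUULUL
Fold: move[1]->R => DRUULUL (positions: [(0, 0), (0, -1), (1, -1), (1, 0), (1, 1), (0, 1), (0, 2), (-1, 2)])
Fold: move[4]->U => DRUUUUL (positions: [(0, 0), (0, -1), (1, -1), (1, 0), (1, 1), (1, 2), (1, 3), (0, 3)])

Answer: (0,0) (0,-1) (1,-1) (1,0) (1,1) (1,2) (1,3) (0,3)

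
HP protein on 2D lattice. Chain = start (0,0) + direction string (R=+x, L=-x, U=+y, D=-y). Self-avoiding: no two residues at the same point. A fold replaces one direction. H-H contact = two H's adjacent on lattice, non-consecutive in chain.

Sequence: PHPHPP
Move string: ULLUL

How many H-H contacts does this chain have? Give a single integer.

Positions: [(0, 0), (0, 1), (-1, 1), (-2, 1), (-2, 2), (-3, 2)]
No H-H contacts found.

Answer: 0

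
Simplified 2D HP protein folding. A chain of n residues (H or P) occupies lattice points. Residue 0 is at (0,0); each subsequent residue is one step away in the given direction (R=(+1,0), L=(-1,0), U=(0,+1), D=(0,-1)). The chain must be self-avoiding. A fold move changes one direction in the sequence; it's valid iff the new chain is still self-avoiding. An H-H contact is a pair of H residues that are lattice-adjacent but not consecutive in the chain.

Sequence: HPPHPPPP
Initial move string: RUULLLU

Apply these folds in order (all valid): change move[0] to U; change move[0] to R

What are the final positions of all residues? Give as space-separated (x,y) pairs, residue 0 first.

Initial moves: RUULLLU
Fold: move[0]->U => UUULLLU (positions: [(0, 0), (0, 1), (0, 2), (0, 3), (-1, 3), (-2, 3), (-3, 3), (-3, 4)])
Fold: move[0]->R => RUULLLU (positions: [(0, 0), (1, 0), (1, 1), (1, 2), (0, 2), (-1, 2), (-2, 2), (-2, 3)])

Answer: (0,0) (1,0) (1,1) (1,2) (0,2) (-1,2) (-2,2) (-2,3)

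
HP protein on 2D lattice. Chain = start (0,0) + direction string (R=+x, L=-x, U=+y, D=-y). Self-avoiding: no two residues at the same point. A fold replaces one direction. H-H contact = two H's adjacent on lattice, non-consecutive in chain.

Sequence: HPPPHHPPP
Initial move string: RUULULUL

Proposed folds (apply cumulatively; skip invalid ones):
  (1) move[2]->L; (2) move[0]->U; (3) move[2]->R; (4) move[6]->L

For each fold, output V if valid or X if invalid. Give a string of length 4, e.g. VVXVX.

Answer: VVXV

Derivation:
Initial: RUULULUL -> [(0, 0), (1, 0), (1, 1), (1, 2), (0, 2), (0, 3), (-1, 3), (-1, 4), (-2, 4)]
Fold 1: move[2]->L => RULLULUL VALID
Fold 2: move[0]->U => UULLULUL VALID
Fold 3: move[2]->R => UURLULUL INVALID (collision), skipped
Fold 4: move[6]->L => UULLULLL VALID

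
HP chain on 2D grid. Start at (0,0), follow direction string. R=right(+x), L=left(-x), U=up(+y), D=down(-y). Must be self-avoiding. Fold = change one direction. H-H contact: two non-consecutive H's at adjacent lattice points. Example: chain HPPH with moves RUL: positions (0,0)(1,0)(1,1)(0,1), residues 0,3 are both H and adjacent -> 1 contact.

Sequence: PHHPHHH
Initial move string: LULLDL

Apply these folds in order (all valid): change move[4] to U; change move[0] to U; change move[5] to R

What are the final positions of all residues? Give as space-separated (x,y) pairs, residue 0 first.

Initial moves: LULLDL
Fold: move[4]->U => LULLUL (positions: [(0, 0), (-1, 0), (-1, 1), (-2, 1), (-3, 1), (-3, 2), (-4, 2)])
Fold: move[0]->U => UULLUL (positions: [(0, 0), (0, 1), (0, 2), (-1, 2), (-2, 2), (-2, 3), (-3, 3)])
Fold: move[5]->R => UULLUR (positions: [(0, 0), (0, 1), (0, 2), (-1, 2), (-2, 2), (-2, 3), (-1, 3)])

Answer: (0,0) (0,1) (0,2) (-1,2) (-2,2) (-2,3) (-1,3)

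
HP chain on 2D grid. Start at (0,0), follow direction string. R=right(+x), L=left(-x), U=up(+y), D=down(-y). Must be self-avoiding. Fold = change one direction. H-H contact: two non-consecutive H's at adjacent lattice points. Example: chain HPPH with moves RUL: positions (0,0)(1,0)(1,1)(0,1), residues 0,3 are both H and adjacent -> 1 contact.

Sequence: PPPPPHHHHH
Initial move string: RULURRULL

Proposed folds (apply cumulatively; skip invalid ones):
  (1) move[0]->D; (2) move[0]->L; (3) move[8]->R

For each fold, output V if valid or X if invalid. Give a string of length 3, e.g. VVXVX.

Answer: XVX

Derivation:
Initial: RULURRULL -> [(0, 0), (1, 0), (1, 1), (0, 1), (0, 2), (1, 2), (2, 2), (2, 3), (1, 3), (0, 3)]
Fold 1: move[0]->D => DULURRULL INVALID (collision), skipped
Fold 2: move[0]->L => LULURRULL VALID
Fold 3: move[8]->R => LULURRULR INVALID (collision), skipped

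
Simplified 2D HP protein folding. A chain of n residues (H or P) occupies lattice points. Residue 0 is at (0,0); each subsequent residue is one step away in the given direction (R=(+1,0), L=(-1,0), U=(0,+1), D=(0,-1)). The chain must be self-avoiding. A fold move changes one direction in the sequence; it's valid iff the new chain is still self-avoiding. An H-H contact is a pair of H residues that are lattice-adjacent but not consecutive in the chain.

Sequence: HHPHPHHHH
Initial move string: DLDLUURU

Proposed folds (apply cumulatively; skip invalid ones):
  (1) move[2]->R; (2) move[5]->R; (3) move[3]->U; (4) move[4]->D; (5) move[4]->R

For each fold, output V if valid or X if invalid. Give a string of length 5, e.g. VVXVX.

Answer: XXXXX

Derivation:
Initial: DLDLUURU -> [(0, 0), (0, -1), (-1, -1), (-1, -2), (-2, -2), (-2, -1), (-2, 0), (-1, 0), (-1, 1)]
Fold 1: move[2]->R => DLRLUURU INVALID (collision), skipped
Fold 2: move[5]->R => DLDLURRU INVALID (collision), skipped
Fold 3: move[3]->U => DLDUUURU INVALID (collision), skipped
Fold 4: move[4]->D => DLDLDURU INVALID (collision), skipped
Fold 5: move[4]->R => DLDLRURU INVALID (collision), skipped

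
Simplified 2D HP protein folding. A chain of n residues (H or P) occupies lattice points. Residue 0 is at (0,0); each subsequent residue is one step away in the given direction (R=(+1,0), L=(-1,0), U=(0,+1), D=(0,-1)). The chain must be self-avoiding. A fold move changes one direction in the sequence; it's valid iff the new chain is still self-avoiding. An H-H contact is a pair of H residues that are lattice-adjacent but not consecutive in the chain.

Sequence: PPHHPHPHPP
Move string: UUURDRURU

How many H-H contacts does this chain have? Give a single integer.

Answer: 1

Derivation:
Positions: [(0, 0), (0, 1), (0, 2), (0, 3), (1, 3), (1, 2), (2, 2), (2, 3), (3, 3), (3, 4)]
H-H contact: residue 2 @(0,2) - residue 5 @(1, 2)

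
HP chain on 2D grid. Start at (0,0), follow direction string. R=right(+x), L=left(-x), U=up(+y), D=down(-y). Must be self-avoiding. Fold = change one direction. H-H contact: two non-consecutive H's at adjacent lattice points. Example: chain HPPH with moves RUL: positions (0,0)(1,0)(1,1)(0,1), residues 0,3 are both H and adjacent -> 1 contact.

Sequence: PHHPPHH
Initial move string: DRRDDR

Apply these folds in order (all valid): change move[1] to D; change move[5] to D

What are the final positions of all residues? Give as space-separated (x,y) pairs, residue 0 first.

Initial moves: DRRDDR
Fold: move[1]->D => DDRDDR (positions: [(0, 0), (0, -1), (0, -2), (1, -2), (1, -3), (1, -4), (2, -4)])
Fold: move[5]->D => DDRDDD (positions: [(0, 0), (0, -1), (0, -2), (1, -2), (1, -3), (1, -4), (1, -5)])

Answer: (0,0) (0,-1) (0,-2) (1,-2) (1,-3) (1,-4) (1,-5)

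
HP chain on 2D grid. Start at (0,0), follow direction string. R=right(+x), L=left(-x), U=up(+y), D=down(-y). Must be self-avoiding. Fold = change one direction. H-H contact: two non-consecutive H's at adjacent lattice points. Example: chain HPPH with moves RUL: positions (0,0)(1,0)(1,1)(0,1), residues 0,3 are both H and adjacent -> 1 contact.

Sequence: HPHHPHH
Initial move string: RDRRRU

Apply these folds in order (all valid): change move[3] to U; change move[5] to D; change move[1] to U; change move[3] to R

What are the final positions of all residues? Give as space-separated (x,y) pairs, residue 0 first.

Initial moves: RDRRRU
Fold: move[3]->U => RDRURU (positions: [(0, 0), (1, 0), (1, -1), (2, -1), (2, 0), (3, 0), (3, 1)])
Fold: move[5]->D => RDRURD (positions: [(0, 0), (1, 0), (1, -1), (2, -1), (2, 0), (3, 0), (3, -1)])
Fold: move[1]->U => RURURD (positions: [(0, 0), (1, 0), (1, 1), (2, 1), (2, 2), (3, 2), (3, 1)])
Fold: move[3]->R => RURRRD (positions: [(0, 0), (1, 0), (1, 1), (2, 1), (3, 1), (4, 1), (4, 0)])

Answer: (0,0) (1,0) (1,1) (2,1) (3,1) (4,1) (4,0)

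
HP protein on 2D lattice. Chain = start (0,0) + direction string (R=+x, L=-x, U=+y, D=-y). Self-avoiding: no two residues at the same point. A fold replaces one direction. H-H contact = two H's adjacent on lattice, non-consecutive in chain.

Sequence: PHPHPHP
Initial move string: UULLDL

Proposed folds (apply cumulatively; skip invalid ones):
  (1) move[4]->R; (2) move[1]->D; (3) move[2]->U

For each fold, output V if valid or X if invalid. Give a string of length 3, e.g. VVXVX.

Answer: XXV

Derivation:
Initial: UULLDL -> [(0, 0), (0, 1), (0, 2), (-1, 2), (-2, 2), (-2, 1), (-3, 1)]
Fold 1: move[4]->R => UULLRL INVALID (collision), skipped
Fold 2: move[1]->D => UDLLDL INVALID (collision), skipped
Fold 3: move[2]->U => UUULDL VALID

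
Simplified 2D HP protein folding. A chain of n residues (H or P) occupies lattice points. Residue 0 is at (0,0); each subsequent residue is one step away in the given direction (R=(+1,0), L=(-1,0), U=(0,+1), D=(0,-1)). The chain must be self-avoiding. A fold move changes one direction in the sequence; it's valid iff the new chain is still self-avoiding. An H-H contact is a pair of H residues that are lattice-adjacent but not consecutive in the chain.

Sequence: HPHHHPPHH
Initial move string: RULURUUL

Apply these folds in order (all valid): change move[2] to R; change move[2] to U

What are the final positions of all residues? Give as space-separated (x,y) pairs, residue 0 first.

Answer: (0,0) (1,0) (1,1) (1,2) (1,3) (2,3) (2,4) (2,5) (1,5)

Derivation:
Initial moves: RULURUUL
Fold: move[2]->R => RURURUUL (positions: [(0, 0), (1, 0), (1, 1), (2, 1), (2, 2), (3, 2), (3, 3), (3, 4), (2, 4)])
Fold: move[2]->U => RUUURUUL (positions: [(0, 0), (1, 0), (1, 1), (1, 2), (1, 3), (2, 3), (2, 4), (2, 5), (1, 5)])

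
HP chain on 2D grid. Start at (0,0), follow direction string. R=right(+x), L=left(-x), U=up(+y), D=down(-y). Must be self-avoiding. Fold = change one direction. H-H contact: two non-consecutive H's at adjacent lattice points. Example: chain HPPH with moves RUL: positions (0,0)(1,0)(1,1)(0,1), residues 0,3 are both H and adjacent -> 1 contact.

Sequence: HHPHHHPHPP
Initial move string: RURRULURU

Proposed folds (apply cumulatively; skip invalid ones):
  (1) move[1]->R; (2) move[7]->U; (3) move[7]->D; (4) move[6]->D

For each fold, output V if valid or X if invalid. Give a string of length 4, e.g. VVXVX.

Initial: RURRULURU -> [(0, 0), (1, 0), (1, 1), (2, 1), (3, 1), (3, 2), (2, 2), (2, 3), (3, 3), (3, 4)]
Fold 1: move[1]->R => RRRRULURU VALID
Fold 2: move[7]->U => RRRRULUUU VALID
Fold 3: move[7]->D => RRRRULUDU INVALID (collision), skipped
Fold 4: move[6]->D => RRRRULDUU INVALID (collision), skipped

Answer: VVXX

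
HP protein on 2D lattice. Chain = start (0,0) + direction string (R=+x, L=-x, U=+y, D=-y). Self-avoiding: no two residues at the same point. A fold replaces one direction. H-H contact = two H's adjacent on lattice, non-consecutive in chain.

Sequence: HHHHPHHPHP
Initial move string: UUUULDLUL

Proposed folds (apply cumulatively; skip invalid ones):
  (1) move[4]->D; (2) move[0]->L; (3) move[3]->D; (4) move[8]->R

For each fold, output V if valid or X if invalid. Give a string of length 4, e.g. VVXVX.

Answer: XVXX

Derivation:
Initial: UUUULDLUL -> [(0, 0), (0, 1), (0, 2), (0, 3), (0, 4), (-1, 4), (-1, 3), (-2, 3), (-2, 4), (-3, 4)]
Fold 1: move[4]->D => UUUUDDLUL INVALID (collision), skipped
Fold 2: move[0]->L => LUUULDLUL VALID
Fold 3: move[3]->D => LUUDLDLUL INVALID (collision), skipped
Fold 4: move[8]->R => LUUULDLUR INVALID (collision), skipped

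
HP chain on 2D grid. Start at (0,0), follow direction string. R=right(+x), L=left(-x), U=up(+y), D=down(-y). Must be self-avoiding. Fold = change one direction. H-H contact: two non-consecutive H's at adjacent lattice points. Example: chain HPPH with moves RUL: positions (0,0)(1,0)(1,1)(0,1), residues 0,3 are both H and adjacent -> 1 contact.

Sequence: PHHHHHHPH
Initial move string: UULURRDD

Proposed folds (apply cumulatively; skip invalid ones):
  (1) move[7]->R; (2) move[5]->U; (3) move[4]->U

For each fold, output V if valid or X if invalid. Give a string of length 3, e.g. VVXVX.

Answer: VXV

Derivation:
Initial: UULURRDD -> [(0, 0), (0, 1), (0, 2), (-1, 2), (-1, 3), (0, 3), (1, 3), (1, 2), (1, 1)]
Fold 1: move[7]->R => UULURRDR VALID
Fold 2: move[5]->U => UULURUDR INVALID (collision), skipped
Fold 3: move[4]->U => UULUURDR VALID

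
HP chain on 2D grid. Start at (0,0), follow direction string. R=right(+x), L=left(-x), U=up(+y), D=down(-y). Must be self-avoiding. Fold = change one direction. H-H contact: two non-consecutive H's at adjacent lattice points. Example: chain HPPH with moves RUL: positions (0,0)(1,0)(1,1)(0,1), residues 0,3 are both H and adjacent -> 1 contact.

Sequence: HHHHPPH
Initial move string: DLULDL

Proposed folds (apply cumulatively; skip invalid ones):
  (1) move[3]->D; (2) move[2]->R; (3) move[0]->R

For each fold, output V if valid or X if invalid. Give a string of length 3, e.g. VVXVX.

Answer: XXX

Derivation:
Initial: DLULDL -> [(0, 0), (0, -1), (-1, -1), (-1, 0), (-2, 0), (-2, -1), (-3, -1)]
Fold 1: move[3]->D => DLUDDL INVALID (collision), skipped
Fold 2: move[2]->R => DLRLDL INVALID (collision), skipped
Fold 3: move[0]->R => RLULDL INVALID (collision), skipped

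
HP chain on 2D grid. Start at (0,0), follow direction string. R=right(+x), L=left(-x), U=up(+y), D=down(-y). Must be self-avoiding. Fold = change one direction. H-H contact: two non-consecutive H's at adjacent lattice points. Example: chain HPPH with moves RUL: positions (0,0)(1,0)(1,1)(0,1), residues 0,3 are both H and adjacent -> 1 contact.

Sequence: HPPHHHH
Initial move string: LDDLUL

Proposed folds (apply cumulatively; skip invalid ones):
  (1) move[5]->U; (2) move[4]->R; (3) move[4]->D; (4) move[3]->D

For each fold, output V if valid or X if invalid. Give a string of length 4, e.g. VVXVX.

Answer: VXXX

Derivation:
Initial: LDDLUL -> [(0, 0), (-1, 0), (-1, -1), (-1, -2), (-2, -2), (-2, -1), (-3, -1)]
Fold 1: move[5]->U => LDDLUU VALID
Fold 2: move[4]->R => LDDLRU INVALID (collision), skipped
Fold 3: move[4]->D => LDDLDU INVALID (collision), skipped
Fold 4: move[3]->D => LDDDUU INVALID (collision), skipped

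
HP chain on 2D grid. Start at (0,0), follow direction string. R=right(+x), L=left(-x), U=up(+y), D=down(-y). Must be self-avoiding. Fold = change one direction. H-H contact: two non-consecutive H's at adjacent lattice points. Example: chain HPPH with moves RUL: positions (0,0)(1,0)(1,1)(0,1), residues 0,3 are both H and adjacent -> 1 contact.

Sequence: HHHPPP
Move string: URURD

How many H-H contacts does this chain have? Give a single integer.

Answer: 0

Derivation:
Positions: [(0, 0), (0, 1), (1, 1), (1, 2), (2, 2), (2, 1)]
No H-H contacts found.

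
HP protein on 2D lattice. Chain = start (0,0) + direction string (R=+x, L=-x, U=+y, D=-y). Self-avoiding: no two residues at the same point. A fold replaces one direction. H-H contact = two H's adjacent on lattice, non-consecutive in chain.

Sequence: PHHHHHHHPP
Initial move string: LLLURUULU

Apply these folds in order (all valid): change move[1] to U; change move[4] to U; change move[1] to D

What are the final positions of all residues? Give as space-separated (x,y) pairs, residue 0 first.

Initial moves: LLLURUULU
Fold: move[1]->U => LULURUULU (positions: [(0, 0), (-1, 0), (-1, 1), (-2, 1), (-2, 2), (-1, 2), (-1, 3), (-1, 4), (-2, 4), (-2, 5)])
Fold: move[4]->U => LULUUUULU (positions: [(0, 0), (-1, 0), (-1, 1), (-2, 1), (-2, 2), (-2, 3), (-2, 4), (-2, 5), (-3, 5), (-3, 6)])
Fold: move[1]->D => LDLUUUULU (positions: [(0, 0), (-1, 0), (-1, -1), (-2, -1), (-2, 0), (-2, 1), (-2, 2), (-2, 3), (-3, 3), (-3, 4)])

Answer: (0,0) (-1,0) (-1,-1) (-2,-1) (-2,0) (-2,1) (-2,2) (-2,3) (-3,3) (-3,4)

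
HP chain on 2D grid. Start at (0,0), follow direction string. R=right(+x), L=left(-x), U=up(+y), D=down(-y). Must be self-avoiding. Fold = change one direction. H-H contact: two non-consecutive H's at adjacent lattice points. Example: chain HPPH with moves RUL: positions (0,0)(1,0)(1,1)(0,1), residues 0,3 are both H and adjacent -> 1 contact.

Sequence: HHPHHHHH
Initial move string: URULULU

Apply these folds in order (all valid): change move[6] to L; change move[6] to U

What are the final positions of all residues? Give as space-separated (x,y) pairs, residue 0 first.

Initial moves: URULULU
Fold: move[6]->L => URULULL (positions: [(0, 0), (0, 1), (1, 1), (1, 2), (0, 2), (0, 3), (-1, 3), (-2, 3)])
Fold: move[6]->U => URULULU (positions: [(0, 0), (0, 1), (1, 1), (1, 2), (0, 2), (0, 3), (-1, 3), (-1, 4)])

Answer: (0,0) (0,1) (1,1) (1,2) (0,2) (0,3) (-1,3) (-1,4)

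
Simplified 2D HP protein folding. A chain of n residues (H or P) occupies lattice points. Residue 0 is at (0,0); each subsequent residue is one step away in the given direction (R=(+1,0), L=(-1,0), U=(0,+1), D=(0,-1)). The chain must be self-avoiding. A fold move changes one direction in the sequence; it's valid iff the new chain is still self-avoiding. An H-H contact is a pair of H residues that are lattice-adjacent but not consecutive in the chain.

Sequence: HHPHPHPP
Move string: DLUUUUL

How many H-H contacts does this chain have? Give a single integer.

Answer: 1

Derivation:
Positions: [(0, 0), (0, -1), (-1, -1), (-1, 0), (-1, 1), (-1, 2), (-1, 3), (-2, 3)]
H-H contact: residue 0 @(0,0) - residue 3 @(-1, 0)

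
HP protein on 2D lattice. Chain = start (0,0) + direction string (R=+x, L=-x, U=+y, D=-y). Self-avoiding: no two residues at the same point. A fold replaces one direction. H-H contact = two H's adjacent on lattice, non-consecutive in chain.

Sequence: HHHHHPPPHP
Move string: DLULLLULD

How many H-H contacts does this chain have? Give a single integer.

Answer: 1

Derivation:
Positions: [(0, 0), (0, -1), (-1, -1), (-1, 0), (-2, 0), (-3, 0), (-4, 0), (-4, 1), (-5, 1), (-5, 0)]
H-H contact: residue 0 @(0,0) - residue 3 @(-1, 0)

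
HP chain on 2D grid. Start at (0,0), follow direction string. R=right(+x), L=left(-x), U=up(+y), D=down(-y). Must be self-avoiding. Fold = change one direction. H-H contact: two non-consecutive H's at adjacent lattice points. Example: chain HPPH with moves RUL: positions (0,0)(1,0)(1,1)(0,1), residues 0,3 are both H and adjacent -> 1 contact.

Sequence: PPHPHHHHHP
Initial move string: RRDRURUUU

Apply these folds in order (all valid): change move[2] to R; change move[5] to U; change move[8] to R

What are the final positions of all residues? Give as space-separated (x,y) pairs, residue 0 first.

Initial moves: RRDRURUUU
Fold: move[2]->R => RRRRURUUU (positions: [(0, 0), (1, 0), (2, 0), (3, 0), (4, 0), (4, 1), (5, 1), (5, 2), (5, 3), (5, 4)])
Fold: move[5]->U => RRRRUUUUU (positions: [(0, 0), (1, 0), (2, 0), (3, 0), (4, 0), (4, 1), (4, 2), (4, 3), (4, 4), (4, 5)])
Fold: move[8]->R => RRRRUUUUR (positions: [(0, 0), (1, 0), (2, 0), (3, 0), (4, 0), (4, 1), (4, 2), (4, 3), (4, 4), (5, 4)])

Answer: (0,0) (1,0) (2,0) (3,0) (4,0) (4,1) (4,2) (4,3) (4,4) (5,4)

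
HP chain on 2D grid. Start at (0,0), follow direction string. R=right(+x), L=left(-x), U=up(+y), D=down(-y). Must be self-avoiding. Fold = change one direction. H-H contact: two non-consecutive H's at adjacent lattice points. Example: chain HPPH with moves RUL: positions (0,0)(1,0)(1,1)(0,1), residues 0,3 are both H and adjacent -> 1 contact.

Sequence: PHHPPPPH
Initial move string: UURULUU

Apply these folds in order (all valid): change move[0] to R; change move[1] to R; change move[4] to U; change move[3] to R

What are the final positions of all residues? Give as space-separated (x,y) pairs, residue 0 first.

Initial moves: UURULUU
Fold: move[0]->R => RURULUU (positions: [(0, 0), (1, 0), (1, 1), (2, 1), (2, 2), (1, 2), (1, 3), (1, 4)])
Fold: move[1]->R => RRRULUU (positions: [(0, 0), (1, 0), (2, 0), (3, 0), (3, 1), (2, 1), (2, 2), (2, 3)])
Fold: move[4]->U => RRRUUUU (positions: [(0, 0), (1, 0), (2, 0), (3, 0), (3, 1), (3, 2), (3, 3), (3, 4)])
Fold: move[3]->R => RRRRUUU (positions: [(0, 0), (1, 0), (2, 0), (3, 0), (4, 0), (4, 1), (4, 2), (4, 3)])

Answer: (0,0) (1,0) (2,0) (3,0) (4,0) (4,1) (4,2) (4,3)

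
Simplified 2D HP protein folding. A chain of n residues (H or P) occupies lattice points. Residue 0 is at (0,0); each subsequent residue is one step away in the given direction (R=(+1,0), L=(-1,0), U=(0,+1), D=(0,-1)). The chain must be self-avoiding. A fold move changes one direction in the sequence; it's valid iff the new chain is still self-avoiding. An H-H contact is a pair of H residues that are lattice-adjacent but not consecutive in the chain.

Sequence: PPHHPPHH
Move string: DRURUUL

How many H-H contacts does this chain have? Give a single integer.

Answer: 0

Derivation:
Positions: [(0, 0), (0, -1), (1, -1), (1, 0), (2, 0), (2, 1), (2, 2), (1, 2)]
No H-H contacts found.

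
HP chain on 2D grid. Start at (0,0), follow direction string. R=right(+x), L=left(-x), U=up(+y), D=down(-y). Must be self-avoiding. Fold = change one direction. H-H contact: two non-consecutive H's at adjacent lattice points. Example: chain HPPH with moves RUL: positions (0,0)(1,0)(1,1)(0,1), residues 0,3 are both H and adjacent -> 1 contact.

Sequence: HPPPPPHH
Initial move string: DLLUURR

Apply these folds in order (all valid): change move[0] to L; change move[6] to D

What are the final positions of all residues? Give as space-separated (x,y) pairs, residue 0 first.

Answer: (0,0) (-1,0) (-2,0) (-3,0) (-3,1) (-3,2) (-2,2) (-2,1)

Derivation:
Initial moves: DLLUURR
Fold: move[0]->L => LLLUURR (positions: [(0, 0), (-1, 0), (-2, 0), (-3, 0), (-3, 1), (-3, 2), (-2, 2), (-1, 2)])
Fold: move[6]->D => LLLUURD (positions: [(0, 0), (-1, 0), (-2, 0), (-3, 0), (-3, 1), (-3, 2), (-2, 2), (-2, 1)])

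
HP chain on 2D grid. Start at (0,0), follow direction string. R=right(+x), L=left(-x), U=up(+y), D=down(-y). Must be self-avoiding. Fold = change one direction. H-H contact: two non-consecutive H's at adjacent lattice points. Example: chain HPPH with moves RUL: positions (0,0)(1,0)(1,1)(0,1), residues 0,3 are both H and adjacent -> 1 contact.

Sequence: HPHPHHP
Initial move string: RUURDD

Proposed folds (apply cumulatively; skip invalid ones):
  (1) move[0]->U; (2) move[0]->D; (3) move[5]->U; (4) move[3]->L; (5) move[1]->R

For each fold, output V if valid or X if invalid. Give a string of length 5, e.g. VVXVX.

Initial: RUURDD -> [(0, 0), (1, 0), (1, 1), (1, 2), (2, 2), (2, 1), (2, 0)]
Fold 1: move[0]->U => UUURDD VALID
Fold 2: move[0]->D => DUURDD INVALID (collision), skipped
Fold 3: move[5]->U => UUURDU INVALID (collision), skipped
Fold 4: move[3]->L => UUULDD VALID
Fold 5: move[1]->R => URULDD INVALID (collision), skipped

Answer: VXXVX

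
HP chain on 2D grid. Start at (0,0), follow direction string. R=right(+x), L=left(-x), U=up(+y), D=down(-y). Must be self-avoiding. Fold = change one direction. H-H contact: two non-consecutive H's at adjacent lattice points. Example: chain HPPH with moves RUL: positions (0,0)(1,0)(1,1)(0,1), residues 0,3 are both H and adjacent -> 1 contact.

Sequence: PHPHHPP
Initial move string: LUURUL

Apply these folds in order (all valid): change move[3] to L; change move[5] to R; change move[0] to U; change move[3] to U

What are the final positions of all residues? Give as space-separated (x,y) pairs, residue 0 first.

Initial moves: LUURUL
Fold: move[3]->L => LUULUL (positions: [(0, 0), (-1, 0), (-1, 1), (-1, 2), (-2, 2), (-2, 3), (-3, 3)])
Fold: move[5]->R => LUULUR (positions: [(0, 0), (-1, 0), (-1, 1), (-1, 2), (-2, 2), (-2, 3), (-1, 3)])
Fold: move[0]->U => UUULUR (positions: [(0, 0), (0, 1), (0, 2), (0, 3), (-1, 3), (-1, 4), (0, 4)])
Fold: move[3]->U => UUUUUR (positions: [(0, 0), (0, 1), (0, 2), (0, 3), (0, 4), (0, 5), (1, 5)])

Answer: (0,0) (0,1) (0,2) (0,3) (0,4) (0,5) (1,5)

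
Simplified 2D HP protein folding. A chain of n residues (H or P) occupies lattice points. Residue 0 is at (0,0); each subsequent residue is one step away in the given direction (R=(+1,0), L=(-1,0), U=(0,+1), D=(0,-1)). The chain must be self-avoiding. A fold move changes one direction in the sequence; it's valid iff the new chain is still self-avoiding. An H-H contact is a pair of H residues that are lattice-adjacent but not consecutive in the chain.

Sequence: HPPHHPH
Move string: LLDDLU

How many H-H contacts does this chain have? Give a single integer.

Answer: 1

Derivation:
Positions: [(0, 0), (-1, 0), (-2, 0), (-2, -1), (-2, -2), (-3, -2), (-3, -1)]
H-H contact: residue 3 @(-2,-1) - residue 6 @(-3, -1)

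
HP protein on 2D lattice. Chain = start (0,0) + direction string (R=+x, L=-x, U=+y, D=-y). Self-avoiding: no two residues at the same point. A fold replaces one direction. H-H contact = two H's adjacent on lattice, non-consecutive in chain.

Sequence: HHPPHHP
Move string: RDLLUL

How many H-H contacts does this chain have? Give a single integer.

Answer: 1

Derivation:
Positions: [(0, 0), (1, 0), (1, -1), (0, -1), (-1, -1), (-1, 0), (-2, 0)]
H-H contact: residue 0 @(0,0) - residue 5 @(-1, 0)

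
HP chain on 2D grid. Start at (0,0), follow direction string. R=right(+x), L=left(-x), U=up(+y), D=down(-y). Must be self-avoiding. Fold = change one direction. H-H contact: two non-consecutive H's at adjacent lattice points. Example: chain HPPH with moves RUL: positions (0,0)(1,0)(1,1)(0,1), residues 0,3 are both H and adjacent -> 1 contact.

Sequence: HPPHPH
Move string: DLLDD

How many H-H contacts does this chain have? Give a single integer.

Answer: 0

Derivation:
Positions: [(0, 0), (0, -1), (-1, -1), (-2, -1), (-2, -2), (-2, -3)]
No H-H contacts found.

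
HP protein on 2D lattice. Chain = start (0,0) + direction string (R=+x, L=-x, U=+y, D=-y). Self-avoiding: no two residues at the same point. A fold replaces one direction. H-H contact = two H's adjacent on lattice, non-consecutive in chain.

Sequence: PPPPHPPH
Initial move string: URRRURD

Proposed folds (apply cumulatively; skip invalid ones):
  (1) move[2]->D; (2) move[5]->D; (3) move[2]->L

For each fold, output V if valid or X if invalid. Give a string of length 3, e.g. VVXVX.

Initial: URRRURD -> [(0, 0), (0, 1), (1, 1), (2, 1), (3, 1), (3, 2), (4, 2), (4, 1)]
Fold 1: move[2]->D => URDRURD VALID
Fold 2: move[5]->D => URDRUDD INVALID (collision), skipped
Fold 3: move[2]->L => URLRURD INVALID (collision), skipped

Answer: VXX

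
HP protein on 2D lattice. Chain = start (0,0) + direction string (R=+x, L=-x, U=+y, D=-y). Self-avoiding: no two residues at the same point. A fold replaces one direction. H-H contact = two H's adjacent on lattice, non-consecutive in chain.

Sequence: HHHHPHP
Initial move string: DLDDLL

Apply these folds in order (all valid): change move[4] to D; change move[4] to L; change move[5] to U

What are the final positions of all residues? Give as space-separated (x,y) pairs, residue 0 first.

Answer: (0,0) (0,-1) (-1,-1) (-1,-2) (-1,-3) (-2,-3) (-2,-2)

Derivation:
Initial moves: DLDDLL
Fold: move[4]->D => DLDDDL (positions: [(0, 0), (0, -1), (-1, -1), (-1, -2), (-1, -3), (-1, -4), (-2, -4)])
Fold: move[4]->L => DLDDLL (positions: [(0, 0), (0, -1), (-1, -1), (-1, -2), (-1, -3), (-2, -3), (-3, -3)])
Fold: move[5]->U => DLDDLU (positions: [(0, 0), (0, -1), (-1, -1), (-1, -2), (-1, -3), (-2, -3), (-2, -2)])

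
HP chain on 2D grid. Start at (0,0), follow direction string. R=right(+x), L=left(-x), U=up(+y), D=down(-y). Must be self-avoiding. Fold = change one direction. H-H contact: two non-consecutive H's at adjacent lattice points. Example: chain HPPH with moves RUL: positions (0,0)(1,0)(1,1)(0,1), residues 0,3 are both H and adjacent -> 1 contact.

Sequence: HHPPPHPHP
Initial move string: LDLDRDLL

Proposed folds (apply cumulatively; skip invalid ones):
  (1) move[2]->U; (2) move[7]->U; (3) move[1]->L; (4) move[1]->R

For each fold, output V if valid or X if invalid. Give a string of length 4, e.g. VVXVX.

Answer: XXVX

Derivation:
Initial: LDLDRDLL -> [(0, 0), (-1, 0), (-1, -1), (-2, -1), (-2, -2), (-1, -2), (-1, -3), (-2, -3), (-3, -3)]
Fold 1: move[2]->U => LDUDRDLL INVALID (collision), skipped
Fold 2: move[7]->U => LDLDRDLU INVALID (collision), skipped
Fold 3: move[1]->L => LLLDRDLL VALID
Fold 4: move[1]->R => LRLDRDLL INVALID (collision), skipped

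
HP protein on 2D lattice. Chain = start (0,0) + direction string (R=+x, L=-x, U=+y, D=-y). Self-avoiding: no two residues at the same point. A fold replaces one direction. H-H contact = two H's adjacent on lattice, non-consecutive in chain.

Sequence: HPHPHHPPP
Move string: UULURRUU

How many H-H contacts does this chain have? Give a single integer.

Positions: [(0, 0), (0, 1), (0, 2), (-1, 2), (-1, 3), (0, 3), (1, 3), (1, 4), (1, 5)]
H-H contact: residue 2 @(0,2) - residue 5 @(0, 3)

Answer: 1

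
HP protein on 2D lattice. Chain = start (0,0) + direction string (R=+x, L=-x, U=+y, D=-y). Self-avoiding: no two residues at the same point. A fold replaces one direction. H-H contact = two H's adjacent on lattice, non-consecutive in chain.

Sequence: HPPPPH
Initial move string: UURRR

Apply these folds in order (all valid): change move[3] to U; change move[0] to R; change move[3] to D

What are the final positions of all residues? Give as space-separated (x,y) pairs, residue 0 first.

Answer: (0,0) (1,0) (1,1) (2,1) (2,0) (3,0)

Derivation:
Initial moves: UURRR
Fold: move[3]->U => UURUR (positions: [(0, 0), (0, 1), (0, 2), (1, 2), (1, 3), (2, 3)])
Fold: move[0]->R => RURUR (positions: [(0, 0), (1, 0), (1, 1), (2, 1), (2, 2), (3, 2)])
Fold: move[3]->D => RURDR (positions: [(0, 0), (1, 0), (1, 1), (2, 1), (2, 0), (3, 0)])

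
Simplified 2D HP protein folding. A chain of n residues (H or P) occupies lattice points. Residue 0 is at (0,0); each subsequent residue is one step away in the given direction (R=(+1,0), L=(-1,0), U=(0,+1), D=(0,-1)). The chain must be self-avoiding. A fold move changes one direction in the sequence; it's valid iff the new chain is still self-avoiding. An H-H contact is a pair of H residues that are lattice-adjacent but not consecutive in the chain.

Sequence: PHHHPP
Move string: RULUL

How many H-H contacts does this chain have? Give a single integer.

Positions: [(0, 0), (1, 0), (1, 1), (0, 1), (0, 2), (-1, 2)]
No H-H contacts found.

Answer: 0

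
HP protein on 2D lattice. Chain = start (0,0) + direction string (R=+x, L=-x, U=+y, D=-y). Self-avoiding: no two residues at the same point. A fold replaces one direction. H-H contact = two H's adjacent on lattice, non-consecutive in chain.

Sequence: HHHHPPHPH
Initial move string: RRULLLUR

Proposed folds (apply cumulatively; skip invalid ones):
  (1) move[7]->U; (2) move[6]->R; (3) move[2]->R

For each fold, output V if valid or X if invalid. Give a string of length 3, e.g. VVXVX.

Answer: VXX

Derivation:
Initial: RRULLLUR -> [(0, 0), (1, 0), (2, 0), (2, 1), (1, 1), (0, 1), (-1, 1), (-1, 2), (0, 2)]
Fold 1: move[7]->U => RRULLLUU VALID
Fold 2: move[6]->R => RRULLLRU INVALID (collision), skipped
Fold 3: move[2]->R => RRRLLLUU INVALID (collision), skipped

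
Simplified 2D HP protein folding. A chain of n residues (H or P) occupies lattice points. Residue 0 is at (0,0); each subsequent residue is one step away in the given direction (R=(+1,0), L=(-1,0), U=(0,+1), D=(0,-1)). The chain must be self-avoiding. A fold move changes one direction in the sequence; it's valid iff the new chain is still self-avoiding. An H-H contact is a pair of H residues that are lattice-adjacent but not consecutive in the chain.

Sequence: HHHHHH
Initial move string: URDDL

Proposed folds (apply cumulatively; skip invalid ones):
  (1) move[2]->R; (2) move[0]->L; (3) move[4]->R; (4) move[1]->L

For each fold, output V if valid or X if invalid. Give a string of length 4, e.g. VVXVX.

Initial: URDDL -> [(0, 0), (0, 1), (1, 1), (1, 0), (1, -1), (0, -1)]
Fold 1: move[2]->R => URRDL VALID
Fold 2: move[0]->L => LRRDL INVALID (collision), skipped
Fold 3: move[4]->R => URRDR VALID
Fold 4: move[1]->L => ULRDR INVALID (collision), skipped

Answer: VXVX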